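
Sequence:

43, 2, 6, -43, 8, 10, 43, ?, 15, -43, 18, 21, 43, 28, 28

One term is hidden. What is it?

10

Split by position mod 3: positions 1, 4, 7, … form one track, and each other residue class forms its own.
Stream A: 43, -43, 43, -43, 43. Alternating ±43.
Stream B: 2, 8, ?, 18, 28. Each term equals the sum of the previous two.
Stream C: 6, 10, 15, 21, 28. Triangular numbers starting at T_3.
So the missing entry in stream B is 10.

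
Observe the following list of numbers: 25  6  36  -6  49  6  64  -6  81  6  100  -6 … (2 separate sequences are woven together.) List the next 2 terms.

121, 6

Positions 1, 3, 5, … form one subsequence and positions 2, 4, 6, … form another.
Subsequence A = 25, 36, 49, 64, 81, 100: the squares 5², 6², 7², ….
Subsequence B = 6, -6, 6, -6, 6, -6: alternating ±6.
Term 13 comes from subsequence A (its 7th entry): 121.
Term 14 comes from subsequence B (its 7th entry): 6.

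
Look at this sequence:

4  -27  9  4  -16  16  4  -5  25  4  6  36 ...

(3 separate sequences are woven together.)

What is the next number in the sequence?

4

Read the sequence 3 terms at a time; column i is its own pattern.
Track A = 4, 4, 4, 4: constant 4.
Track B = -27, -16, -5, 6: linear: a_n = -38 + 11·n.
Track C = 9, 16, 25, 36: consecutive squares n² from n = 3.
The 13th slot belongs to track A; its 5th term is 4.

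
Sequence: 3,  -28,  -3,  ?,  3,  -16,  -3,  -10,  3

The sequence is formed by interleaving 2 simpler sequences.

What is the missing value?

-22

Odd-indexed and even-indexed terms follow separate rules.
Track A: 3, -3, 3, -3, 3. Alternating ±3.
Track B: -28, ?, -16, -10. Linear: a_n = -34 + 6·n.
Filling track B at index 2 by its rule yields -22.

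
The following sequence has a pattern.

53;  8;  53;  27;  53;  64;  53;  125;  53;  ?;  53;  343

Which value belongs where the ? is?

Positions 1, 3, 5, … form one subsequence and positions 2, 4, 6, … form another.
Stream A: 53, 53, 53, 53, 53, 53. Always 53.
Stream B: 8, 27, 64, 125, ?, 343. The cubes 2³, 3³, 4³, ….
The gap is stream B's term 5; the rule gives 216.

216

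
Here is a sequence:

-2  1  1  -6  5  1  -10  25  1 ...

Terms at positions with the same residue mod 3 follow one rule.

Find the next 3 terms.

-14, 125, 1

Taking every 3rd term gives 3 separate tracks.
Track A: -2, -6, -10. Subtracting 4 each time.
Track B: 1, 5, 25. Geometric with ratio 5.
Track C: 1, 1, 1. The constant sequence 1.
The 10th slot belongs to track A; its 4th term is -14.
Position 11 falls in track B as its term 4, giving 125.
The 12th slot belongs to track C; its 4th term is 1.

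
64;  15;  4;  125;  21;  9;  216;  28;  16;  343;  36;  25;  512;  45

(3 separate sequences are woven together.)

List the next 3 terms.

36, 729, 55

Split by position mod 3: positions 1, 4, 7, … form one track, and each other residue class forms its own.
Subsequence A: 64, 125, 216, 343, 512 — consecutive cubes n³ from n = 4.
Subsequence B: 15, 21, 28, 36, 45 — triangular numbers starting at T_5.
Subsequence C: 4, 9, 16, 25 — the squares 2², 3², 4², ….
Position 15 → subsequence C, term 5 = 36.
Term 16 comes from subsequence A (its 6th entry): 729.
Position 17 → subsequence B, term 6 = 55.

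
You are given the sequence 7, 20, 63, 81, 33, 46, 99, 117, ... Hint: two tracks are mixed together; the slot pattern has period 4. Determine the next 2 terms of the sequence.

59, 72

The slot pattern repeats as AABB (period 4), so there are 2 interleaved tracks.
Subsequence A: 7, 20, 33, 46 — arithmetic with common difference +13.
Subsequence B: 63, 81, 99, 117 — adding 18 each time.
The 9th slot belongs to subsequence A; its 5th term is 59.
Position 10 falls in subsequence A as its term 6, giving 72.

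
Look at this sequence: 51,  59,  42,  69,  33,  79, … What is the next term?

Odd-indexed and even-indexed terms follow separate rules.
Subsequence A is 51, 42, 33, which is arithmetic, step −9.
Subsequence B is 59, 69, 79, which is linear: a_n = 49 + 10·n.
Term 7 comes from subsequence A (its 4th entry): 24.

24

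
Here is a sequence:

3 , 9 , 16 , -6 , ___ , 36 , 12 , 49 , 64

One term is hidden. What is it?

25

The slot pattern repeats as ABB (period 3), so there are 2 interleaved tracks.
Track A: 3, -6, 12. Geometric with ratio -2.
Track B: 9, 16, ?, 36, 49, 64. Consecutive squares n² from n = 3.
So the missing entry in track B is 25.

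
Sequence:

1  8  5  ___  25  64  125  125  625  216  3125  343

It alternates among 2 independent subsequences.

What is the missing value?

Taking every 2nd term gives 2 separate tracks.
Stream A = 1, 5, 25, 125, 625, 3125: successive powers of 5.
Stream B = 8, ?, 64, 125, 216, 343: the cubes 2³, 3³, 4³, ….
Stream B's pattern makes the blank 27.

27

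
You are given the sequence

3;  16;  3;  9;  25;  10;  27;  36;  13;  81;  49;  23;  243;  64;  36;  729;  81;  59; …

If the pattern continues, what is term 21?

Split by position mod 3 into 3 tracks.
Subsequence A is 3, 9, 27, 81, 243, 729, which is powers of 3.
Subsequence B is 16, 25, 36, 49, 64, 81, which is the squares 4², 5², 6², ….
Subsequence C is 3, 10, 13, 23, 36, 59, which is a Fibonacci-like recurrence a_n = a_{n-1} + a_{n-2}.
Term 21 comes from subsequence C (its 7th entry): 95.

95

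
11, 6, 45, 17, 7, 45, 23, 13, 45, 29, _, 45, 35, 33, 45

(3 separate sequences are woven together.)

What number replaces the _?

Split by position mod 3 into 3 tracks.
Track A: 11, 17, 23, 29, 35 — adding 6 each time.
Track B: 6, 7, 13, ?, 33 — a Fibonacci-like recurrence a_n = a_{n-1} + a_{n-2}.
Track C: 45, 45, 45, 45, 45 — the constant sequence 45.
The gap is track B's term 4; the rule gives 20.

20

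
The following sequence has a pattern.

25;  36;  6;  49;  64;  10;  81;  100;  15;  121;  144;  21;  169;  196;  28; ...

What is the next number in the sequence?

225

Reading positions in blocks of 3 reveals the pattern AAB — 2 tracks woven together.
Stream A: 25, 36, 49, 64, 81, 100, 121, 144, 169, 196 (perfect squares starting at 5²).
Stream B: 6, 10, 15, 21, 28 (triangular numbers starting at T_3).
Position 16 → stream A, term 11 = 225.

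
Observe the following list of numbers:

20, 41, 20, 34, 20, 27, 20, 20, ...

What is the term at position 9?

Split by position mod 2 into 2 tracks.
Track A: 20, 20, 20, 20 — always 20.
Track B: 41, 34, 27, 20 — arithmetic, step −7.
Position 9 → track A, term 5 = 20.

20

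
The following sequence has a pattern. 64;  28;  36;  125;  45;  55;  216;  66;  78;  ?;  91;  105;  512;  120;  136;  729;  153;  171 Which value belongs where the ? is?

Reading positions in blocks of 3 reveals the pattern ABB — 2 tracks woven together.
Stream A: 64, 125, 216, ?, 512, 729 (consecutive cubes n³ from n = 4).
Stream B: 28, 36, 45, 55, 66, 78, 91, 105, 120, 136, 153, 171 (triangular numbers starting at T_7).
Stream A's pattern makes the blank 343.

343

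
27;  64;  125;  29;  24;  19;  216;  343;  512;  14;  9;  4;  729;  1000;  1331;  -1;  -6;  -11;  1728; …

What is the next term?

2197

Reading positions in blocks of 6 reveals the pattern AAABBB — 2 tracks woven together.
Track A: 27, 64, 125, 216, 343, 512, 729, 1000, 1331, 1728 (perfect cubes starting at 3³).
Track B: 29, 24, 19, 14, 9, 4, -1, -6, -11 (linear: a_n = 34 − 5·n).
Position 20 → track A, term 11 = 2197.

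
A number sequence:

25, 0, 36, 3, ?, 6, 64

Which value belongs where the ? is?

49

Odd-indexed and even-indexed terms follow separate rules.
Stream A is 25, 36, ?, 64, which is the squares 5², 6², 7², ….
Stream B is 0, 3, 6, which is arithmetic, step +3.
Stream A's pattern makes the blank 49.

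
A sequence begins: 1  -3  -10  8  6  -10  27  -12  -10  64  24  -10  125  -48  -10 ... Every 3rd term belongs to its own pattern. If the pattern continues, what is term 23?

384

Read the sequence 3 terms at a time; column i is its own pattern.
Track A: 1, 8, 27, 64, 125. The cubes 1³, 2³, 3³, ….
Track B: -3, 6, -12, 24, -48. Geometric with ratio -2.
Track C: -10, -10, -10, -10, -10. Always -10.
Term 23 comes from track B (its 8th entry): 384.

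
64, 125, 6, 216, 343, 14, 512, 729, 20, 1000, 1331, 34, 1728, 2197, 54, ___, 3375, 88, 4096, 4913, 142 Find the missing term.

Positions follow the repeating pattern AAB; grouping by letter gives 2 tracks.
Track A: 64, 125, 216, 343, 512, 729, 1000, 1331, 1728, 2197, ?, 3375, 4096, 4913 — the cubes 4³, 5³, 6³, ….
Track B: 6, 14, 20, 34, 54, 88, 142 — Fibonacci-style (each term is the sum of the two before it).
So the missing entry in track A is 2744.

2744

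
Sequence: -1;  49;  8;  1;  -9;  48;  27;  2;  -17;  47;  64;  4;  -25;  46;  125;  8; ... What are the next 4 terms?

The terms cycle through 4 interleaved subsequences.
Track A = -1, -9, -17, -25: arithmetic, step −8.
Track B = 49, 48, 47, 46: subtracting 1 each time.
Track C = 8, 27, 64, 125: perfect cubes starting at 2³.
Track D = 1, 2, 4, 8: powers 2^0, 2^1, 2^2, ….
Term 17 comes from track A (its 5th entry): -33.
Position 18 falls in track B as its term 5, giving 45.
The 19th slot belongs to track C; its 5th term is 216.
The 20th slot belongs to track D; its 5th term is 16.

-33, 45, 216, 16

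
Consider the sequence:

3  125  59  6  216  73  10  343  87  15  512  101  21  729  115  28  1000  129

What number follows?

36

Split by position mod 3: positions 1, 4, 7, … form one track, and each other residue class forms its own.
Track A: 3, 6, 10, 15, 21, 28 (triangular numbers starting at T_2).
Track B: 125, 216, 343, 512, 729, 1000 (the cubes 5³, 6³, 7³, …).
Track C: 59, 73, 87, 101, 115, 129 (arithmetic, step +14).
Position 19 → track A, term 7 = 36.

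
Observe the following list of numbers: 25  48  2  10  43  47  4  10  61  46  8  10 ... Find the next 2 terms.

Split by position mod 4 into 4 tracks.
Subsequence A = 25, 43, 61: adding 18 each time.
Subsequence B = 48, 47, 46: arithmetic with common difference −1.
Subsequence C = 2, 4, 8: multiplying by 2 each time.
Subsequence D = 10, 10, 10: the constant sequence 10.
Term 13 comes from subsequence A (its 4th entry): 79.
Position 14 → subsequence B, term 4 = 45.

79, 45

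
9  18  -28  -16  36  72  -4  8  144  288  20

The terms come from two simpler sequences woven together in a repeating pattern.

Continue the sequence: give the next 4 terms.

The slot pattern repeats as AABB (period 4), so there are 2 interleaved tracks.
Subsequence A = 9, 18, 36, 72, 144, 288: geometric, ×2 each step.
Subsequence B = -28, -16, -4, 8, 20: linear: a_n = -40 + 12·n.
Term 12 comes from subsequence B (its 6th entry): 32.
The 13th slot belongs to subsequence A; its 7th term is 576.
The 14th slot belongs to subsequence A; its 8th term is 1152.
Term 15 comes from subsequence B (its 7th entry): 44.

32, 576, 1152, 44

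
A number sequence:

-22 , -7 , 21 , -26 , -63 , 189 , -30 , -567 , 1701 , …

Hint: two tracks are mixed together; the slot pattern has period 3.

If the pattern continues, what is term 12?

15309

Reading positions in blocks of 3 reveals the pattern ABB — 2 tracks woven together.
Stream A: -22, -26, -30 (subtracting 4 each time).
Stream B: -7, 21, -63, 189, -567, 1701 (a geometric progression (common ratio -3)).
The 12th slot belongs to stream B; its 8th term is 15309.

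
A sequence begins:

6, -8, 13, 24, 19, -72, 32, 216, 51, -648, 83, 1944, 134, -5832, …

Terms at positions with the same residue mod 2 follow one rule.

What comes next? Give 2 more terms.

The terms cycle through 2 interleaved subsequences.
Track A = 6, 13, 19, 32, 51, 83, 134: Fibonacci-style (each term is the sum of the two before it).
Track B = -8, 24, -72, 216, -648, 1944, -5832: geometric with ratio -3.
Position 15 → track A, term 8 = 217.
The 16th slot belongs to track B; its 8th term is 17496.

217, 17496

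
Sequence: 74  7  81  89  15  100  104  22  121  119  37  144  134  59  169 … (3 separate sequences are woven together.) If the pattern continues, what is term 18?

Read the sequence 3 terms at a time; column i is its own pattern.
Track A: 74, 89, 104, 119, 134 — adding 15 each time.
Track B: 7, 15, 22, 37, 59 — Fibonacci-style (each term is the sum of the two before it).
Track C: 81, 100, 121, 144, 169 — perfect squares starting at 9².
The 18th slot belongs to track C; its 6th term is 196.

196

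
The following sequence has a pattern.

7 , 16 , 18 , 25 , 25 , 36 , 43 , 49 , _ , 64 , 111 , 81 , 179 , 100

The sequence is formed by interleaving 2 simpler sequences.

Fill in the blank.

68

The terms cycle through 2 interleaved subsequences.
Subsequence A: 7, 18, 25, 43, ?, 111, 179 (each term equals the sum of the previous two).
Subsequence B: 16, 25, 36, 49, 64, 81, 100 (perfect squares starting at 4²).
The gap is subsequence A's term 5; the rule gives 68.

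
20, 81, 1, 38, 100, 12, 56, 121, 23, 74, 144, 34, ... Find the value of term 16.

110

Read the sequence 3 terms at a time; column i is its own pattern.
Track A is 20, 38, 56, 74, which is arithmetic with common difference +18.
Track B is 81, 100, 121, 144, which is the squares 9², 10², 11², ….
Track C is 1, 12, 23, 34, which is arithmetic with common difference +11.
Position 16 falls in track A as its term 6, giving 110.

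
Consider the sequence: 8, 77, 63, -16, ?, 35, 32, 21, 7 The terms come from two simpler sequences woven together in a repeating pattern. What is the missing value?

49

Positions follow the repeating pattern ABB; grouping by letter gives 2 tracks.
Subsequence A: 8, -16, 32. Multiplying by -2 each time.
Subsequence B: 77, 63, ?, 35, 21, 7. Arithmetic with common difference −14.
Subsequence B's pattern makes the blank 49.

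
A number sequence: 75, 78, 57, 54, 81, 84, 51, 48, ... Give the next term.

Positions follow the repeating pattern AABB; grouping by letter gives 2 tracks.
Track A = 75, 78, 81, 84: arithmetic, step +3.
Track B = 57, 54, 51, 48: arithmetic, step −3.
Term 9 comes from track A (its 5th entry): 87.

87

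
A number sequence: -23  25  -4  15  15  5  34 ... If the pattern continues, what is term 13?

Odd-indexed and even-indexed terms follow separate rules.
Subsequence A: -23, -4, 15, 34. Arithmetic with common difference +19.
Subsequence B: 25, 15, 5. Linear: a_n = 35 − 10·n.
Position 13 → subsequence A, term 7 = 91.

91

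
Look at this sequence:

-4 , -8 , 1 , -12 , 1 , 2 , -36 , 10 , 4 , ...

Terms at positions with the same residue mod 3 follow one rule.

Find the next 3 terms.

-108, 19, 8

Taking every 3rd term gives 3 separate tracks.
Stream A is -4, -12, -36, which is geometric with ratio 3.
Stream B is -8, 1, 10, which is linear: a_n = -17 + 9·n.
Stream C is 1, 2, 4, which is powers 2^0, 2^1, 2^2, ….
The 10th slot belongs to stream A; its 4th term is -108.
Term 11 comes from stream B (its 4th entry): 19.
Term 12 comes from stream C (its 4th entry): 8.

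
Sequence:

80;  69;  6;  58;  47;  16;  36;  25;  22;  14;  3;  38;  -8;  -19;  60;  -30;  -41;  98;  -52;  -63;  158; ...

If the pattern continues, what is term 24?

Reading positions in blocks of 3 reveals the pattern AAB — 2 tracks woven together.
Stream A is 80, 69, 58, 47, 36, 25, 14, 3, -8, -19, -30, -41, -52, -63, which is subtracting 11 each time.
Stream B is 6, 16, 22, 38, 60, 98, 158, which is Fibonacci-style (each term is the sum of the two before it).
Position 24 falls in stream B as its term 8, giving 256.

256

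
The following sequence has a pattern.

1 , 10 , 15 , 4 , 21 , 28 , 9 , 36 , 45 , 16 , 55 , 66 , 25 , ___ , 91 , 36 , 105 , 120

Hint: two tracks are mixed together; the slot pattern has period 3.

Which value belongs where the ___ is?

The slot pattern repeats as ABB (period 3), so there are 2 interleaved tracks.
Track A = 1, 4, 9, 16, 25, 36: perfect squares starting at 1².
Track B = 10, 15, 21, 28, 36, 45, 55, 66, ?, 91, 105, 120: triangular numbers starting at T_4.
So the missing entry in track B is 78.

78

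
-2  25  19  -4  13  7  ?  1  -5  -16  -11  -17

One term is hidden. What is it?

-8

Positions follow the repeating pattern ABB; grouping by letter gives 2 tracks.
Track A: -2, -4, ?, -16 — geometric with ratio 2.
Track B: 25, 19, 13, 7, 1, -5, -11, -17 — linear: a_n = 31 − 6·n.
So the missing entry in track A is -8.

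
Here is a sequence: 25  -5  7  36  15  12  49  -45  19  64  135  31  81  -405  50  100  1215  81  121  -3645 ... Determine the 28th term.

Read the sequence 3 terms at a time; column i is its own pattern.
Track A: 25, 36, 49, 64, 81, 100, 121 (consecutive squares n² from n = 5).
Track B: -5, 15, -45, 135, -405, 1215, -3645 (multiplying by -3 each time).
Track C: 7, 12, 19, 31, 50, 81 (each term equals the sum of the previous two).
Position 28 → track A, term 10 = 196.

196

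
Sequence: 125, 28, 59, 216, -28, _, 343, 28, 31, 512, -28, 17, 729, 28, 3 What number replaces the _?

45

Split by position mod 3 into 3 tracks.
Stream A: 125, 216, 343, 512, 729. The cubes 5³, 6³, 7³, ….
Stream B: 28, -28, 28, -28, 28. Alternating ±28.
Stream C: 59, ?, 31, 17, 3. Arithmetic with common difference −14.
Stream C's pattern makes the blank 45.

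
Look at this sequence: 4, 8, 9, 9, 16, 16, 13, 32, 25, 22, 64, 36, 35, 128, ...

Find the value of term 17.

Taking every 3rd term gives 3 separate tracks.
Subsequence A: 4, 9, 13, 22, 35 — each term equals the sum of the previous two.
Subsequence B: 8, 16, 32, 64, 128 — powers of 2.
Subsequence C: 9, 16, 25, 36 — perfect squares starting at 3².
Position 17 → subsequence B, term 6 = 256.

256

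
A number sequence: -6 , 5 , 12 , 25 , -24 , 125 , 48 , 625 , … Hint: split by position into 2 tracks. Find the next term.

-96

Odd-indexed and even-indexed terms follow separate rules.
Track A: -6, 12, -24, 48 — geometric with ratio -2.
Track B: 5, 25, 125, 625 — powers of 5.
Position 9 falls in track A as its term 5, giving -96.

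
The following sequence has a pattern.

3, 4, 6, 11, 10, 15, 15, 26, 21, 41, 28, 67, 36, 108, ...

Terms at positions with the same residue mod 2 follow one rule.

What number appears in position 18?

283

Positions 1, 3, 5, … form one subsequence and positions 2, 4, 6, … form another.
Track A: 3, 6, 10, 15, 21, 28, 36 — triangular numbers n(n+1)/2 for n = 2, 3, ….
Track B: 4, 11, 15, 26, 41, 67, 108 — Fibonacci-style (each term is the sum of the two before it).
Position 18 falls in track B as its term 9, giving 283.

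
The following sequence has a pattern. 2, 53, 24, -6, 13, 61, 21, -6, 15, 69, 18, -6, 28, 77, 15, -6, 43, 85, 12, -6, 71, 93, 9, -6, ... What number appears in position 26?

101

Taking every 4th term gives 4 separate tracks.
Track A: 2, 13, 15, 28, 43, 71 (each term equals the sum of the previous two).
Track B: 53, 61, 69, 77, 85, 93 (adding 8 each time).
Track C: 24, 21, 18, 15, 12, 9 (linear: a_n = 27 − 3·n).
Track D: -6, -6, -6, -6, -6, -6 (the constant sequence -6).
Position 26 falls in track B as its term 7, giving 101.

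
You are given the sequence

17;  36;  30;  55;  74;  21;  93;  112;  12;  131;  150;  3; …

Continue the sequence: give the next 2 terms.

169, 188

The slot pattern repeats as AAB (period 3), so there are 2 interleaved tracks.
Track A = 17, 36, 55, 74, 93, 112, 131, 150: arithmetic, step +19.
Track B = 30, 21, 12, 3: arithmetic, step −9.
Term 13 comes from track A (its 9th entry): 169.
Term 14 comes from track A (its 10th entry): 188.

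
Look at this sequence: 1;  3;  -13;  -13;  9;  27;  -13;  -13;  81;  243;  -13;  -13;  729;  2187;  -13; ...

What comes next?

The slot pattern repeats as AABB (period 4), so there are 2 interleaved tracks.
Subsequence A: 1, 3, 9, 27, 81, 243, 729, 2187 — powers of 3.
Subsequence B: -13, -13, -13, -13, -13, -13, -13 — always -13.
The 16th slot belongs to subsequence B; its 8th term is -13.

-13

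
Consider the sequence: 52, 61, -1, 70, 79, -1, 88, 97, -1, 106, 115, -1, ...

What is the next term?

Positions follow the repeating pattern AAB; grouping by letter gives 2 tracks.
Track A: 52, 61, 70, 79, 88, 97, 106, 115 (linear: a_n = 43 + 9·n).
Track B: -1, -1, -1, -1 (the constant sequence -1).
Position 13 → track A, term 9 = 124.

124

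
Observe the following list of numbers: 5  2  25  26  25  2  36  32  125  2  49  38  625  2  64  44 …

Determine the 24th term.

56

Taking every 4th term gives 4 separate tracks.
Track A = 5, 25, 125, 625: multiplying by 5 each time.
Track B = 2, 2, 2, 2: always 2.
Track C = 25, 36, 49, 64: the squares 5², 6², 7², ….
Track D = 26, 32, 38, 44: arithmetic, step +6.
Position 24 → track D, term 6 = 56.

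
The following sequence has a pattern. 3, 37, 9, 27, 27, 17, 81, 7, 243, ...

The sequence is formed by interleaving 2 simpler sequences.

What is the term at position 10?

-3

Taking every 2nd term gives 2 separate tracks.
Stream A = 3, 9, 27, 81, 243: successive powers of 3.
Stream B = 37, 27, 17, 7: subtracting 10 each time.
Position 10 falls in stream B as its term 5, giving -3.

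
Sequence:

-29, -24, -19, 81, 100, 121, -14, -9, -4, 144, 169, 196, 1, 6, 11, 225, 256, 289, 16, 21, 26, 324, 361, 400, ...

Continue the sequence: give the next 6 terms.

31, 36, 41, 441, 484, 529

Positions follow the repeating pattern AAABBB; grouping by letter gives 2 tracks.
Stream A: -29, -24, -19, -14, -9, -4, 1, 6, 11, 16, 21, 26 (arithmetic with common difference +5).
Stream B: 81, 100, 121, 144, 169, 196, 225, 256, 289, 324, 361, 400 (perfect squares starting at 9²).
Position 25 falls in stream A as its term 13, giving 31.
Term 26 comes from stream A (its 14th entry): 36.
Position 27 → stream A, term 15 = 41.
Position 28 → stream B, term 13 = 441.
Position 29 → stream B, term 14 = 484.
Position 30 → stream B, term 15 = 529.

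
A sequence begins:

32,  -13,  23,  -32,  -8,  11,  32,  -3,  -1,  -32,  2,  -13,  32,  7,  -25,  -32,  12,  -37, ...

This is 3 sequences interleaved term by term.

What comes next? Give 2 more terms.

32, 17

The terms cycle through 3 interleaved subsequences.
Subsequence A: 32, -32, 32, -32, 32, -32. Oscillating between 32 and -32.
Subsequence B: -13, -8, -3, 2, 7, 12. Linear: a_n = -18 + 5·n.
Subsequence C: 23, 11, -1, -13, -25, -37. Linear: a_n = 35 − 12·n.
Position 19 falls in subsequence A as its term 7, giving 32.
Position 20 falls in subsequence B as its term 7, giving 17.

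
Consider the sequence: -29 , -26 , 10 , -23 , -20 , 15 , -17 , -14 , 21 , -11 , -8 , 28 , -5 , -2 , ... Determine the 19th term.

The slot pattern repeats as AAB (period 3), so there are 2 interleaved tracks.
Stream A: -29, -26, -23, -20, -17, -14, -11, -8, -5, -2 — linear: a_n = -32 + 3·n.
Stream B: 10, 15, 21, 28 — triangular numbers starting at T_4.
Position 19 falls in stream A as its term 13, giving 7.

7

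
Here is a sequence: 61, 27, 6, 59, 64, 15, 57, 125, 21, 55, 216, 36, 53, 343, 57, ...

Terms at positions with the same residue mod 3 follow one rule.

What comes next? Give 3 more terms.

51, 512, 93

Taking every 3rd term gives 3 separate tracks.
Subsequence A: 61, 59, 57, 55, 53. Subtracting 2 each time.
Subsequence B: 27, 64, 125, 216, 343. Perfect cubes starting at 3³.
Subsequence C: 6, 15, 21, 36, 57. A Fibonacci-like recurrence a_n = a_{n-1} + a_{n-2}.
Position 16 → subsequence A, term 6 = 51.
Term 17 comes from subsequence B (its 6th entry): 512.
Term 18 comes from subsequence C (its 6th entry): 93.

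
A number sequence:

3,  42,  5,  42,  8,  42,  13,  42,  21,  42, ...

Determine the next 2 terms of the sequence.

34, 42

The terms cycle through 2 interleaved subsequences.
Track A: 3, 5, 8, 13, 21 — a Fibonacci-like recurrence a_n = a_{n-1} + a_{n-2}.
Track B: 42, 42, 42, 42, 42 — always 42.
Term 11 comes from track A (its 6th entry): 34.
Position 12 → track B, term 6 = 42.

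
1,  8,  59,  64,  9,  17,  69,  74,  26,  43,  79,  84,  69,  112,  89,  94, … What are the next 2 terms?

Reading positions in blocks of 4 reveals the pattern AABB — 2 tracks woven together.
Track A: 1, 8, 9, 17, 26, 43, 69, 112 (a Fibonacci-like recurrence a_n = a_{n-1} + a_{n-2}).
Track B: 59, 64, 69, 74, 79, 84, 89, 94 (arithmetic with common difference +5).
The 17th slot belongs to track A; its 9th term is 181.
Position 18 falls in track A as its term 10, giving 293.

181, 293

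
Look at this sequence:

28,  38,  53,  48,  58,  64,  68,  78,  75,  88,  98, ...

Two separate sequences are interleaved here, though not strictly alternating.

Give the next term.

Positions follow the repeating pattern AAB; grouping by letter gives 2 tracks.
Stream A is 28, 38, 48, 58, 68, 78, 88, 98, which is linear: a_n = 18 + 10·n.
Stream B is 53, 64, 75, which is adding 11 each time.
Term 12 comes from stream B (its 4th entry): 86.

86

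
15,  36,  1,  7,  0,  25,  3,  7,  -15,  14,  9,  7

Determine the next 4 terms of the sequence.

-30, 3, 27, 7

Split by position mod 4: positions 1, 5, 9, … form one track, and each other residue class forms its own.
Stream A is 15, 0, -15, which is linear: a_n = 30 − 15·n.
Stream B is 36, 25, 14, which is arithmetic with common difference −11.
Stream C is 1, 3, 9, which is powers 3^0, 3^1, 3^2, ….
Stream D is 7, 7, 7, which is the constant sequence 7.
The 13th slot belongs to stream A; its 4th term is -30.
Term 14 comes from stream B (its 4th entry): 3.
Term 15 comes from stream C (its 4th entry): 27.
Position 16 → stream D, term 4 = 7.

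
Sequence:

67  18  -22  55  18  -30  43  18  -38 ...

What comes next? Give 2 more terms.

Split by position mod 3: positions 1, 4, 7, … form one track, and each other residue class forms its own.
Track A: 67, 55, 43 (arithmetic with common difference −12).
Track B: 18, 18, 18 (always 18).
Track C: -22, -30, -38 (linear: a_n = -14 − 8·n).
Position 10 → track A, term 4 = 31.
Term 11 comes from track B (its 4th entry): 18.

31, 18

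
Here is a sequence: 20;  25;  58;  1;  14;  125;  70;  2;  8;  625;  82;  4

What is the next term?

Read the sequence 4 terms at a time; column i is its own pattern.
Track A is 20, 14, 8, which is arithmetic, step −6.
Track B is 25, 125, 625, which is powers 5^2, 5^3, 5^4, ….
Track C is 58, 70, 82, which is linear: a_n = 46 + 12·n.
Track D is 1, 2, 4, which is multiplying by 2 each time.
Term 13 comes from track A (its 4th entry): 2.

2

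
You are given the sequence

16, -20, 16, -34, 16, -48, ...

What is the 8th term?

Taking every 2nd term gives 2 separate tracks.
Track A = 16, 16, 16: constant 16.
Track B = -20, -34, -48: arithmetic, step −14.
The 8th slot belongs to track B; its 4th term is -62.

-62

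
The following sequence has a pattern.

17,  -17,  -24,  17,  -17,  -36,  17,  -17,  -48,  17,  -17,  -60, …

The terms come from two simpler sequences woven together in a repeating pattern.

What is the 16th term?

17

The slot pattern repeats as AAB (period 3), so there are 2 interleaved tracks.
Stream A is 17, -17, 17, -17, 17, -17, 17, -17, which is alternating ±17.
Stream B is -24, -36, -48, -60, which is linear: a_n = -12 − 12·n.
The 16th slot belongs to stream A; its 11th term is 17.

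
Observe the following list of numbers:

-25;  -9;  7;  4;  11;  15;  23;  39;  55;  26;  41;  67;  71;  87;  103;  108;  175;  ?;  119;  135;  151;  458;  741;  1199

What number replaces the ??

The slot pattern repeats as AAABBB (period 6), so there are 2 interleaved tracks.
Track A: -25, -9, 7, 23, 39, 55, 71, 87, 103, 119, 135, 151. Arithmetic with common difference +16.
Track B: 4, 11, 15, 26, 41, 67, 108, 175, ?, 458, 741, 1199. Each term equals the sum of the previous two.
Track B's pattern makes the blank 283.

283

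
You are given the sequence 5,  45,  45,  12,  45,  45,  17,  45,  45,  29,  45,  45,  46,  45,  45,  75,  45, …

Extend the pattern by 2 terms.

Reading positions in blocks of 3 reveals the pattern ABB — 2 tracks woven together.
Subsequence A is 5, 12, 17, 29, 46, 75, which is a Fibonacci-like recurrence a_n = a_{n-1} + a_{n-2}.
Subsequence B is 45, 45, 45, 45, 45, 45, 45, 45, 45, 45, 45, which is the constant sequence 45.
Position 18 → subsequence B, term 12 = 45.
Term 19 comes from subsequence A (its 7th entry): 121.

45, 121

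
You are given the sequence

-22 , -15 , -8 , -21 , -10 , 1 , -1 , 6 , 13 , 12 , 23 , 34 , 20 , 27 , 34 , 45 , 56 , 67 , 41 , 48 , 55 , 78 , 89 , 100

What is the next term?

62

Positions follow the repeating pattern AAABBB; grouping by letter gives 2 tracks.
Subsequence A is -22, -15, -8, -1, 6, 13, 20, 27, 34, 41, 48, 55, which is arithmetic with common difference +7.
Subsequence B is -21, -10, 1, 12, 23, 34, 45, 56, 67, 78, 89, 100, which is adding 11 each time.
Position 25 falls in subsequence A as its term 13, giving 62.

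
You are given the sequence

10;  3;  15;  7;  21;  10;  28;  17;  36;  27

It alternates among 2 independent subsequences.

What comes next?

Odd-indexed and even-indexed terms follow separate rules.
Stream A = 10, 15, 21, 28, 36: triangular numbers starting at T_4.
Stream B = 3, 7, 10, 17, 27: Fibonacci-style (each term is the sum of the two before it).
Position 11 falls in stream A as its term 6, giving 45.

45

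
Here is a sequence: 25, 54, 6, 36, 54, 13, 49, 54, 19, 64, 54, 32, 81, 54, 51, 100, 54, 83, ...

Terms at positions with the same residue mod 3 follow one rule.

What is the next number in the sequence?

121

The terms cycle through 3 interleaved subsequences.
Track A: 25, 36, 49, 64, 81, 100. Consecutive squares n² from n = 5.
Track B: 54, 54, 54, 54, 54, 54. Always 54.
Track C: 6, 13, 19, 32, 51, 83. Each term equals the sum of the previous two.
The 19th slot belongs to track A; its 7th term is 121.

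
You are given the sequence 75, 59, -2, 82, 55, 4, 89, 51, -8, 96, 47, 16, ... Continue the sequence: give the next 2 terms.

103, 43

Split by position mod 3 into 3 tracks.
Subsequence A = 75, 82, 89, 96: adding 7 each time.
Subsequence B = 59, 55, 51, 47: subtracting 4 each time.
Subsequence C = -2, 4, -8, 16: multiplying by -2 each time.
Position 13 → subsequence A, term 5 = 103.
Position 14 → subsequence B, term 5 = 43.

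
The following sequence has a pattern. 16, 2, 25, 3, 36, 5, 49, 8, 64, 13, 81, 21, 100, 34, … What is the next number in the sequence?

121

Split by position mod 2 into 2 tracks.
Stream A = 16, 25, 36, 49, 64, 81, 100: consecutive squares n² from n = 4.
Stream B = 2, 3, 5, 8, 13, 21, 34: Fibonacci-style (each term is the sum of the two before it).
Term 15 comes from stream A (its 8th entry): 121.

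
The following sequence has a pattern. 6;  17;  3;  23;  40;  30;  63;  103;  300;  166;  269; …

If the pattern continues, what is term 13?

Reading positions in blocks of 3 reveals the pattern AAB — 2 tracks woven together.
Track A: 6, 17, 23, 40, 63, 103, 166, 269 — a Fibonacci-like recurrence a_n = a_{n-1} + a_{n-2}.
Track B: 3, 30, 300 — multiplying by 10 each time.
The 13th slot belongs to track A; its 9th term is 435.

435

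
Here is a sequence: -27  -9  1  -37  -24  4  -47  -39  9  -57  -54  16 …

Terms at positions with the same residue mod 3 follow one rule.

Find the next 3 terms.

Read the sequence 3 terms at a time; column i is its own pattern.
Track A = -27, -37, -47, -57: linear: a_n = -17 − 10·n.
Track B = -9, -24, -39, -54: linear: a_n = 6 − 15·n.
Track C = 1, 4, 9, 16: perfect squares starting at 1².
The 13th slot belongs to track A; its 5th term is -67.
Position 14 → track B, term 5 = -69.
Position 15 → track C, term 5 = 25.

-67, -69, 25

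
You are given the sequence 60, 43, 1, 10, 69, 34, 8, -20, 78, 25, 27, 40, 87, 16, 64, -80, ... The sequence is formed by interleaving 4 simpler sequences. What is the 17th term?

96

Taking every 4th term gives 4 separate tracks.
Stream A is 60, 69, 78, 87, which is linear: a_n = 51 + 9·n.
Stream B is 43, 34, 25, 16, which is arithmetic, step −9.
Stream C is 1, 8, 27, 64, which is perfect cubes starting at 1³.
Stream D is 10, -20, 40, -80, which is geometric with ratio -2.
The 17th slot belongs to stream A; its 5th term is 96.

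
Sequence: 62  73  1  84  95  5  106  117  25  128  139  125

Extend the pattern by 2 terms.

150, 161

The slot pattern repeats as AAB (period 3), so there are 2 interleaved tracks.
Track A: 62, 73, 84, 95, 106, 117, 128, 139 — adding 11 each time.
Track B: 1, 5, 25, 125 — successive powers of 5.
Term 13 comes from track A (its 9th entry): 150.
Term 14 comes from track A (its 10th entry): 161.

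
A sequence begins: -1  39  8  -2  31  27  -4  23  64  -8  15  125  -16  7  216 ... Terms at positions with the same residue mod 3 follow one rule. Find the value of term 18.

Read the sequence 3 terms at a time; column i is its own pattern.
Track A: -1, -2, -4, -8, -16. Multiplying by 2 each time.
Track B: 39, 31, 23, 15, 7. Linear: a_n = 47 − 8·n.
Track C: 8, 27, 64, 125, 216. Consecutive cubes n³ from n = 2.
The 18th slot belongs to track C; its 6th term is 343.

343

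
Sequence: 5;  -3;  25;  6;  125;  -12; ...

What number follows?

625

Positions 1, 3, 5, … form one subsequence and positions 2, 4, 6, … form another.
Stream A = 5, 25, 125: successive powers of 5.
Stream B = -3, 6, -12: geometric, ×-2 each step.
Term 7 comes from stream A (its 4th entry): 625.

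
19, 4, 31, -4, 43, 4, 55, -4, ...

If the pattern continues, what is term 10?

The terms cycle through 2 interleaved subsequences.
Stream A: 19, 31, 43, 55. Arithmetic, step +12.
Stream B: 4, -4, 4, -4. Oscillating between 4 and -4.
Position 10 → stream B, term 5 = 4.

4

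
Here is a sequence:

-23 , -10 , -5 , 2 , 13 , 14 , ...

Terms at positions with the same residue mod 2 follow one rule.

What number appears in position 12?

50

Split by position mod 2 into 2 tracks.
Subsequence A: -23, -5, 13 (linear: a_n = -41 + 18·n).
Subsequence B: -10, 2, 14 (linear: a_n = -22 + 12·n).
Term 12 comes from subsequence B (its 6th entry): 50.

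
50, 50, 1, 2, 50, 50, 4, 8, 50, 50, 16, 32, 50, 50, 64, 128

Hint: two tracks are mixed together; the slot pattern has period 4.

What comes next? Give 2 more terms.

The slot pattern repeats as AABB (period 4), so there are 2 interleaved tracks.
Subsequence A = 50, 50, 50, 50, 50, 50, 50, 50: always 50.
Subsequence B = 1, 2, 4, 8, 16, 32, 64, 128: powers of 2.
Position 17 → subsequence A, term 9 = 50.
Position 18 → subsequence A, term 10 = 50.

50, 50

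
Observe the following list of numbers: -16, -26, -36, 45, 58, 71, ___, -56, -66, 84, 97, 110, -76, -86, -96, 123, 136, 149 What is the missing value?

Positions follow the repeating pattern AAABBB; grouping by letter gives 2 tracks.
Subsequence A is -16, -26, -36, ?, -56, -66, -76, -86, -96, which is linear: a_n = -6 − 10·n.
Subsequence B is 45, 58, 71, 84, 97, 110, 123, 136, 149, which is arithmetic, step +13.
The gap is subsequence A's term 4; the rule gives -46.

-46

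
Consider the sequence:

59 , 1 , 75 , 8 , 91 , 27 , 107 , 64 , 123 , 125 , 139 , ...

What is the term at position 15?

Taking every 2nd term gives 2 separate tracks.
Track A: 59, 75, 91, 107, 123, 139. Linear: a_n = 43 + 16·n.
Track B: 1, 8, 27, 64, 125. Consecutive cubes n³ from n = 1.
Position 15 → track A, term 8 = 171.

171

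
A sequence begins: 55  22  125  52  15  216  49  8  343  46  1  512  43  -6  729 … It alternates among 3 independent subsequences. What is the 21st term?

Taking every 3rd term gives 3 separate tracks.
Subsequence A is 55, 52, 49, 46, 43, which is subtracting 3 each time.
Subsequence B is 22, 15, 8, 1, -6, which is linear: a_n = 29 − 7·n.
Subsequence C is 125, 216, 343, 512, 729, which is the cubes 5³, 6³, 7³, ….
Position 21 falls in subsequence C as its term 7, giving 1331.

1331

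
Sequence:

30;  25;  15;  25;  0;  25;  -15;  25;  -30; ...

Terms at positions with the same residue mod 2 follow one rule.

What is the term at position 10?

Split by position mod 2 into 2 tracks.
Track A: 30, 15, 0, -15, -30 — arithmetic, step −15.
Track B: 25, 25, 25, 25 — the constant sequence 25.
The 10th slot belongs to track B; its 5th term is 25.

25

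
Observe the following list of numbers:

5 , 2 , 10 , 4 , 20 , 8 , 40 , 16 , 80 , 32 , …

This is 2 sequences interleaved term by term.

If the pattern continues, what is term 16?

Odd-indexed and even-indexed terms follow separate rules.
Subsequence A: 5, 10, 20, 40, 80 (a geometric progression (common ratio 2)).
Subsequence B: 2, 4, 8, 16, 32 (successive powers of 2).
Position 16 → subsequence B, term 8 = 256.

256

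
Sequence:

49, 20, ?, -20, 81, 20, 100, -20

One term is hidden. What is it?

64

Split by position mod 2 into 2 tracks.
Track A: 49, ?, 81, 100 (consecutive squares n² from n = 7).
Track B: 20, -20, 20, -20 (alternating ±20).
So the missing entry in track A is 64.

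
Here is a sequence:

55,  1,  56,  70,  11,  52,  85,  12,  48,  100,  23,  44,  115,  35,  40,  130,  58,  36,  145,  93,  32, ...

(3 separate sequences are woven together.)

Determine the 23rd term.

151

Split by position mod 3: positions 1, 4, 7, … form one track, and each other residue class forms its own.
Stream A: 55, 70, 85, 100, 115, 130, 145 (arithmetic with common difference +15).
Stream B: 1, 11, 12, 23, 35, 58, 93 (each term equals the sum of the previous two).
Stream C: 56, 52, 48, 44, 40, 36, 32 (linear: a_n = 60 − 4·n).
The 23rd slot belongs to stream B; its 8th term is 151.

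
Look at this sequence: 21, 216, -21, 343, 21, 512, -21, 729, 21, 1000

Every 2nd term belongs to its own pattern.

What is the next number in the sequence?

The terms cycle through 2 interleaved subsequences.
Track A: 21, -21, 21, -21, 21. Alternating ±21.
Track B: 216, 343, 512, 729, 1000. The cubes 6³, 7³, 8³, ….
Position 11 falls in track A as its term 6, giving -21.

-21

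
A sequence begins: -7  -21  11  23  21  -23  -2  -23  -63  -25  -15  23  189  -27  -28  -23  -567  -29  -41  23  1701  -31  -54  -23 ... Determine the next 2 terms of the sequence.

-5103, -33

The terms cycle through 4 interleaved subsequences.
Subsequence A: -7, 21, -63, 189, -567, 1701 (multiplying by -3 each time).
Subsequence B: -21, -23, -25, -27, -29, -31 (arithmetic, step −2).
Subsequence C: 11, -2, -15, -28, -41, -54 (arithmetic with common difference −13).
Subsequence D: 23, -23, 23, -23, 23, -23 (the oscillation 23·(−1)^(n+1)).
Position 25 → subsequence A, term 7 = -5103.
Term 26 comes from subsequence B (its 7th entry): -33.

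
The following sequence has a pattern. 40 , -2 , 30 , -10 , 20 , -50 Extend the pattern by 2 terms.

10, -250

Taking every 2nd term gives 2 separate tracks.
Track A = 40, 30, 20: linear: a_n = 50 − 10·n.
Track B = -2, -10, -50: geometric, ×5 each step.
The 7th slot belongs to track A; its 4th term is 10.
The 8th slot belongs to track B; its 4th term is -250.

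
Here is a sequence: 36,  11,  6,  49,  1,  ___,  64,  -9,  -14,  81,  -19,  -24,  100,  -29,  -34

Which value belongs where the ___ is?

-4

Positions follow the repeating pattern ABB; grouping by letter gives 2 tracks.
Track A = 36, 49, 64, 81, 100: the squares 6², 7², 8², ….
Track B = 11, 6, 1, ?, -9, -14, -19, -24, -29, -34: arithmetic with common difference −5.
Filling track B at index 4 by its rule yields -4.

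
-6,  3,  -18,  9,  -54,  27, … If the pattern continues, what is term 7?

Positions 1, 3, 5, … form one subsequence and positions 2, 4, 6, … form another.
Track A: -6, -18, -54 — a geometric progression (common ratio 3).
Track B: 3, 9, 27 — powers 3^1, 3^2, 3^3, ….
Position 7 → track A, term 4 = -162.

-162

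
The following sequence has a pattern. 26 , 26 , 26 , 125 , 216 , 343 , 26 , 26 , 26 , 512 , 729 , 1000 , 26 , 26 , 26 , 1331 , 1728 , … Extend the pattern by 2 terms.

2197, 26

Reading positions in blocks of 6 reveals the pattern AAABBB — 2 tracks woven together.
Subsequence A = 26, 26, 26, 26, 26, 26, 26, 26, 26: always 26.
Subsequence B = 125, 216, 343, 512, 729, 1000, 1331, 1728: perfect cubes starting at 5³.
Position 18 → subsequence B, term 9 = 2197.
The 19th slot belongs to subsequence A; its 10th term is 26.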